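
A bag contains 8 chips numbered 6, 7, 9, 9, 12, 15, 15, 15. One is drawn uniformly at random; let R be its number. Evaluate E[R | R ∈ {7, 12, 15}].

P(R ∈ {7, 12, 15}) = 5/8.
Σ over the event: 7·1/8 + 12·1/8 + 15·3/8 = 8.
E[R | R ∈ {7, 12, 15}] = (8) / (5/8) = 64/5.

64/5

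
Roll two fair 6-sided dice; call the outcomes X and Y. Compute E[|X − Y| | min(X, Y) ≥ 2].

P(min(X, Y) ≥ 2) = 25/36.
Summing |X−Y|·P(x,y) over outcomes with min(X, Y) ≥ 2 gives 10/9.
E[|X − Y| | min(X, Y) ≥ 2] = (10/9) / (25/36) = 8/5.

8/5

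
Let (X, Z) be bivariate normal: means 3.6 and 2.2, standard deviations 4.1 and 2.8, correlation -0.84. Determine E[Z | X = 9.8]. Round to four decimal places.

-1.3567

The regression of Z on X has slope ρ·σ_Z/σ_X and passes through (μ_X, μ_Z).
E[Z | X=9.8] = 2.2 + (-0.84)·(2.8/4.1)·(9.8 − (3.6)) = 2.2 + (-0.57366)·(6.2) = -1.3567.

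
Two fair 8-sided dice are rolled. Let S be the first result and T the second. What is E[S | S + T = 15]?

15/2

Outcomes with S + T = 15: (7,8), (8,7), each with probability 1/64.
E[S | S + T = 15] = (7 + 8) / 2 = 15/2.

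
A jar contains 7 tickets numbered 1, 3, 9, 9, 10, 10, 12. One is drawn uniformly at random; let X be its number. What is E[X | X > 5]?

P(X > 5) = 5/7.
Σ over the event: 9·2/7 + 10·2/7 + 12·1/7 = 50/7.
E[X | X > 5] = (50/7) / (5/7) = 10.

10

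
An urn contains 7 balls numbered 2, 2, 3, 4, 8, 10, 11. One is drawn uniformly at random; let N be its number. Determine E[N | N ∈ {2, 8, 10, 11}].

P(N ∈ {2, 8, 10, 11}) = 5/7.
Σ over the event: 2·2/7 + 8·1/7 + 10·1/7 + 11·1/7 = 33/7.
E[N | N ∈ {2, 8, 10, 11}] = (33/7) / (5/7) = 33/5.

33/5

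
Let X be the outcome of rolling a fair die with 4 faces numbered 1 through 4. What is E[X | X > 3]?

Given X > 3, X is equally likely to be any of {4}.
E[X | X > 3] = (4) / 1 = 4.

4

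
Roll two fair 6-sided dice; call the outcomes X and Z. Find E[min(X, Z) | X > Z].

7/3

P(X > Z) = 5/12.
Summing min(X,Z)·P(x,y) over outcomes with X > Z gives 35/36.
E[min(X, Z) | X > Z] = (35/36) / (5/12) = 7/3.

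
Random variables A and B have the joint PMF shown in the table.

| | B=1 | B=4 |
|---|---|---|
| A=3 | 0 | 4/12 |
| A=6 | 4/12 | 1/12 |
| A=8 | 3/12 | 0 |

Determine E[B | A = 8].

1

P(A = 8) = 1/4.
Σ B·P over the event = 1·(3/12) = 1/4.
E[B | A = 8] = (1/4) / (1/4) = 1.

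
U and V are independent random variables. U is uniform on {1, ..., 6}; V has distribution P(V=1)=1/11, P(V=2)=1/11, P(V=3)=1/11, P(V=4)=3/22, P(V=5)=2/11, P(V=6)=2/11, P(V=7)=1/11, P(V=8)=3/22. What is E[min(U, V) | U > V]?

P(U > V) = 17/66.
Summing min(U,V)·P(x,y) over outcomes with U > V gives 2/3.
E[min(U, V) | U > V] = (2/3) / (17/66) = 44/17.

44/17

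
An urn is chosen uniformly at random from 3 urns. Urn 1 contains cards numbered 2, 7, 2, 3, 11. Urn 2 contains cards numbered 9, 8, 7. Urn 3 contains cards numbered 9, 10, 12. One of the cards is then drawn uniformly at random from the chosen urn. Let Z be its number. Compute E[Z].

70/9

E[Z | urn 1] = (2+7+2+3+11)/5 = 5.
E[Z | urn 2] = (9+8+7)/3 = 8.
E[Z | urn 3] = (9+10+12)/3 = 31/3.
E[Z] = (1/3)·(5) + (1/3)·(8) + (1/3)·(31/3) = 70/9.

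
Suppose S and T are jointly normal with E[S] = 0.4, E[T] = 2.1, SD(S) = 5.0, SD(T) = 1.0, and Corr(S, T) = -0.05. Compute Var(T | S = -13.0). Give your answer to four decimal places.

The conditional variance in a bivariate normal is σ_T²(1 − ρ²), independent of x.
Var(T | S=-13.0) = (1.0)²·(1 − (-0.05)²) = 1·0.9975 = 0.9975.

0.9975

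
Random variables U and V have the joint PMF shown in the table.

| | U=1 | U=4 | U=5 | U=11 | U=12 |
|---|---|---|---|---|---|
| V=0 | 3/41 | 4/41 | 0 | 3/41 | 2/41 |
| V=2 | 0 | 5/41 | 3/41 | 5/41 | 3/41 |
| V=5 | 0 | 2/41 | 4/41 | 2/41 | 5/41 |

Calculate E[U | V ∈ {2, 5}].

236/29

P(V ∈ {2, 5}) = 29/41.
Σ U·P over the event = 4·(5/41) + 4·(2/41) + 5·(3/41) + 5·(4/41) + 11·(5/41) + 11·(2/41) + 12·(3/41) + 12·(5/41) = 236/41.
E[U | V ∈ {2, 5}] = (236/41) / (29/41) = 236/29.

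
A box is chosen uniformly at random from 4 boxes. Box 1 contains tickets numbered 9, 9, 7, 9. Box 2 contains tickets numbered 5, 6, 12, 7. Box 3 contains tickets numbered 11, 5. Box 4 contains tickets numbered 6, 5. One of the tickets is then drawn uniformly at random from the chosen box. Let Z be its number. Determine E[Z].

E[Z | box 1] = (9+9+7+9)/4 = 17/2.
E[Z | box 2] = (5+6+12+7)/4 = 15/2.
E[Z | box 3] = (11+5)/2 = 8.
E[Z | box 4] = (6+5)/2 = 11/2.
E[Z] = (1/4)·(17/2) + (1/4)·(15/2) + (1/4)·(8) + (1/4)·(11/2) = 59/8.

59/8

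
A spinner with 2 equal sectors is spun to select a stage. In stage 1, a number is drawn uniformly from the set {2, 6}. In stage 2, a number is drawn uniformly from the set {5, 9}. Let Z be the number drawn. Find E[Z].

E[Z | stage 1] = (2+6)/2 = 4.
E[Z | stage 2] = (5+9)/2 = 7.
E[Z] = (1/2)·(4) + (1/2)·(7) = 11/2.

11/2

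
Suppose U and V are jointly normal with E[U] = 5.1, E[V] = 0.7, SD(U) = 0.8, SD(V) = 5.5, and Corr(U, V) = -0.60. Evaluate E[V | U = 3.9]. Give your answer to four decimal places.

5.6500

E[V | U=x] = μ_V + ρ(σ_V/σ_U)(x − μ_U) for jointly normal variables.
E[V | U=3.9] = 0.7 + (-0.60)·(5.5/0.8)·(3.9 − (5.1)) = 0.7 + (-4.125)·(-1.2) = 5.6500.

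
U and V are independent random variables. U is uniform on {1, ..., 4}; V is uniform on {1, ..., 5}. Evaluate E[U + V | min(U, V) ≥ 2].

13/2

P(min(U, V) ≥ 2) = 3/5.
Summing (U+V)·P(x,y) over outcomes with min(U, V) ≥ 2 gives 39/10.
E[U + V | min(U, V) ≥ 2] = (39/10) / (3/5) = 13/2.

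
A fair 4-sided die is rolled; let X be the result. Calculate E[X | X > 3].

4

Given X > 3, X is equally likely to be any of {4}.
E[X | X > 3] = (4) / 1 = 4.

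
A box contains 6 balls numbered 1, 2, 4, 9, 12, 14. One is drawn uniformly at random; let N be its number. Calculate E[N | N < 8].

7/3

P(N < 8) = 1/2.
Σ over the event: 1·1/6 + 2·1/6 + 4·1/6 = 7/6.
E[N | N < 8] = (7/6) / (1/2) = 7/3.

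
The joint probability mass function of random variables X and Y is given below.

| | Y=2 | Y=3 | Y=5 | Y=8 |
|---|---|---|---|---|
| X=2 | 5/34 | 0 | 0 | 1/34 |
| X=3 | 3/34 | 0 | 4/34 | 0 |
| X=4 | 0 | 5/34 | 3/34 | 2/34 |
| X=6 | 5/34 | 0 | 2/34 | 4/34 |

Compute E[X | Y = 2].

P(Y = 2) = 13/34.
Summing X·P(X=x,Y=y) over the conditioning event gives 49/34.
E[X | Y = 2] = (49/34) / (13/34) = 49/13.

49/13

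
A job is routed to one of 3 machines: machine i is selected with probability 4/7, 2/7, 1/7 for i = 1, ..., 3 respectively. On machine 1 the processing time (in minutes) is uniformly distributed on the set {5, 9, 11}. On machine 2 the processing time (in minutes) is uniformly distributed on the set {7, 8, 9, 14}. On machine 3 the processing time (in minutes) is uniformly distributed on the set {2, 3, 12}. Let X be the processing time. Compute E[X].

E[X | machine 1] = (5+9+11)/3 = 25/3.
E[X | machine 2] = (7+8+9+14)/4 = 19/2.
E[X | machine 3] = (2+3+12)/3 = 17/3.
E[X] = (4/7)·(25/3) + (2/7)·(19/2) + (1/7)·(17/3) = 58/7.

58/7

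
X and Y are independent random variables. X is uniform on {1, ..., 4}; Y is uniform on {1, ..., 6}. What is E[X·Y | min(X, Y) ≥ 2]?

P(min(X, Y) ≥ 2) = 5/8.
Summing XY·P(x,y) over outcomes with min(X, Y) ≥ 2 gives 15/2.
E[X·Y | min(X, Y) ≥ 2] = (15/2) / (5/8) = 12.

12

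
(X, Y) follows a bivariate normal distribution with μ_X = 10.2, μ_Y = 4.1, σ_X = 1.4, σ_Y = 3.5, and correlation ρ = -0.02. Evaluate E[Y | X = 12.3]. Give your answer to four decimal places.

3.9950

For a bivariate normal, E[Y | X=x] = μ_Y + ρ·(σ_Y/σ_X)·(x − μ_X).
E[Y | X=12.3] = 4.1 + (-0.02)·(3.5/1.4)·(12.3 − (10.2)) = 4.1 + (-0.05)·(2.1) = 3.9950.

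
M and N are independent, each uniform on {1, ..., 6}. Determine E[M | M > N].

P(M > N) = 5/12.
Summing M·P(x,y) over outcomes with M > N gives 35/18.
E[M | M > N] = (35/18) / (5/12) = 14/3.

14/3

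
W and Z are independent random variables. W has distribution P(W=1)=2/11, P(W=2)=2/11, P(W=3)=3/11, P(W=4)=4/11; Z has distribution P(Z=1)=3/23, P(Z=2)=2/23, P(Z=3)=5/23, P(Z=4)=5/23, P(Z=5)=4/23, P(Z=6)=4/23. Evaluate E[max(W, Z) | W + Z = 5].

P(W + Z = 5) = 38/253.
Summing max(W,Z)·P(x,y) over outcomes with W + Z = 5 gives 136/253.
E[max(W, Z) | W + Z = 5] = (136/253) / (38/253) = 68/19.

68/19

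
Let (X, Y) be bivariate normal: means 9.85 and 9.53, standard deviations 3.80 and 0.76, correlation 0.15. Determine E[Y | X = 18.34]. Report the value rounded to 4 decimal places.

9.7847

For a bivariate normal, E[Y | X=x] = μ_Y + ρ·(σ_Y/σ_X)·(x − μ_X).
E[Y | X=18.34] = 9.53 + (0.15)·(0.76/3.80)·(18.34 − (9.85)) = 9.53 + (0.03)·(8.49) = 9.7847.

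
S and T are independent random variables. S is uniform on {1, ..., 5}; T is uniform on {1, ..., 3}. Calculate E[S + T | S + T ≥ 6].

20/3

Outcomes with S + T ≥ 6: (3,3), (4,2), (4,3), (5,1), (5,2), (5,3), each with probability 1/15.
E[S + T | S + T ≥ 6] = (6 + 6 + 7 + 6 + 7 + 8) / 6 = 20/3.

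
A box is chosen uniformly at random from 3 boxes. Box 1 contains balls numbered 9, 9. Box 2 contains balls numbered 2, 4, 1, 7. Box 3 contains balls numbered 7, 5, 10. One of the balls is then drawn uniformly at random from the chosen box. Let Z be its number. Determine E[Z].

119/18

E[Z | box 1] = (9+9)/2 = 9.
E[Z | box 2] = (2+4+1+7)/4 = 7/2.
E[Z | box 3] = (7+5+10)/3 = 22/3.
E[Z] = (1/3)·(9) + (1/3)·(7/2) + (1/3)·(22/3) = 119/18.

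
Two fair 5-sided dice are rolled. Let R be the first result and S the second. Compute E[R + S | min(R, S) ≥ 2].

7

P(min(R, S) ≥ 2) = 16/25.
Summing (R+S)·P(x,y) over outcomes with min(R, S) ≥ 2 gives 112/25.
E[R + S | min(R, S) ≥ 2] = (112/25) / (16/25) = 7.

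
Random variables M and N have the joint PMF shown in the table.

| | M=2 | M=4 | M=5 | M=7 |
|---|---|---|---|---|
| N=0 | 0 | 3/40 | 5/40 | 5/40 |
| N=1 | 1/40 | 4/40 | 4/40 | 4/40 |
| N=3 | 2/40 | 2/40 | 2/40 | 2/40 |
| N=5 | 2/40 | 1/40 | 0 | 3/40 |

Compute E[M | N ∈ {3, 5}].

65/14

P(N ∈ {3, 5}) = 7/20.
Σ M·P over the event = 2·(2/40) + 2·(2/40) + 4·(2/40) + 4·(1/40) + 5·(2/40) + 7·(2/40) + 7·(3/40) = 13/8.
E[M | N ∈ {3, 5}] = (13/8) / (7/20) = 65/14.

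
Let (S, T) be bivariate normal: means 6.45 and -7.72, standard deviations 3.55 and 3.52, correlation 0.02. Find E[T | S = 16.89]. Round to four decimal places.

E[T | S=x] = μ_T + ρ(σ_T/σ_S)(x − μ_S) for jointly normal variables.
E[T | S=16.89] = -7.72 + (0.02)·(3.52/3.55)·(16.89 − (6.45)) = -7.72 + (0.019831)·(10.44) = -7.5130.

-7.5130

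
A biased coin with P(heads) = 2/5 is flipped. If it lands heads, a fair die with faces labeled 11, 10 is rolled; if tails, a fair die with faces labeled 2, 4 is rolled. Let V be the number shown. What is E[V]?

E[V | heads] = (11+10)/2 = 21/2.
E[V | tails] = (2+4)/2 = 3.
E[V] = (2/5)·(21/2) + (3/5)·(3) = 6.

6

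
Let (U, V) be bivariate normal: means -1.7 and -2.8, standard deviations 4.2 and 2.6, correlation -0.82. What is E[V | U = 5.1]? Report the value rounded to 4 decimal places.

-6.2518

For a bivariate normal, E[V | U=x] = μ_V + ρ·(σ_V/σ_U)·(x − μ_U).
E[V | U=5.1] = -2.8 + (-0.82)·(2.6/4.2)·(5.1 − (-1.7)) = -2.8 + (-0.50762)·(6.8) = -6.2518.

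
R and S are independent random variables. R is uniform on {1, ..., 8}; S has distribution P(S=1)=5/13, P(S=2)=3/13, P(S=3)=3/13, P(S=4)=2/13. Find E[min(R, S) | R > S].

P(R > S) = 19/26.
Summing min(R,S)·P(x,y) over outcomes with R > S gives 37/26.
E[min(R, S) | R > S] = (37/26) / (19/26) = 37/19.

37/19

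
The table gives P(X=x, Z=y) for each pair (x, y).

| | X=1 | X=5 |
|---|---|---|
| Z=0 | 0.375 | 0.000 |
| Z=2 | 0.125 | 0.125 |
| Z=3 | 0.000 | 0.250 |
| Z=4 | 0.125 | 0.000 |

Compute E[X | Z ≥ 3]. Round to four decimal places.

3.6667

P(Z ≥ 3) = 0.375.
Σ X·P over the event = 1·(0.125) + 5·(0.250) = 1.375.
E[X | Z ≥ 3] = (1.375) / (0.375) = 3.6667.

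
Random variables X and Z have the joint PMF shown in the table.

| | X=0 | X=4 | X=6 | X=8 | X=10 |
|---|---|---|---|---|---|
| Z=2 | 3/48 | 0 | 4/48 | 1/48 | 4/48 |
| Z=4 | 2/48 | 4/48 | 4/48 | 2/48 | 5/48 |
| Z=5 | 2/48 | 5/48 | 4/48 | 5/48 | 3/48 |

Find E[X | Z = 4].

106/17

P(Z = 4) = 17/48.
Σ X·P over the event = 0·(2/48) + 4·(4/48) + 6·(4/48) + 8·(2/48) + 10·(5/48) = 53/24.
E[X | Z = 4] = (53/24) / (17/48) = 106/17.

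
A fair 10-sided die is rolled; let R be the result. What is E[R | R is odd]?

5

Given R is odd, R is equally likely to be any of {1, 3, 5, 7, 9}.
E[R | R is odd] = (1 + 3 + 5 + 7 + 9) / 5 = 5.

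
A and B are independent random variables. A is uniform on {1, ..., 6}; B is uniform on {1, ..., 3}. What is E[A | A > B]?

P(A > B) = 2/3.
Summing A·P(x,y) over outcomes with A > B gives 53/18.
E[A | A > B] = (53/18) / (2/3) = 53/12.

53/12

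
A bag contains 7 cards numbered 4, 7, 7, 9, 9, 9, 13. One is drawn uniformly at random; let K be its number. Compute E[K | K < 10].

P(K < 10) = 6/7.
Σ over the event: 4·1/7 + 7·2/7 + 9·3/7 = 45/7.
E[K | K < 10] = (45/7) / (6/7) = 15/2.

15/2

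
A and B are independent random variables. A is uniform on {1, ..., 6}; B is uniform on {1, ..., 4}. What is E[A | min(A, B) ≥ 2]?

4

P(min(A, B) ≥ 2) = 5/8.
Summing A·P(x,y) over outcomes with min(A, B) ≥ 2 gives 5/2.
E[A | min(A, B) ≥ 2] = (5/2) / (5/8) = 4.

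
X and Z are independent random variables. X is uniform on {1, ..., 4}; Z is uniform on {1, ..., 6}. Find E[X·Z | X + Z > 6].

Outcomes with X + Z > 6: (1,6), (2,5), (2,6), (3,4), (3,5), (3,6), (4,3), (4,4), (4,5), (4,6), each with probability 1/24.
E[X·Z | X + Z > 6] = (6 + 10 + 12 + 12 + 15 + 18 + 12 + 16 + 20 + 24) / 10 = 29/2.

29/2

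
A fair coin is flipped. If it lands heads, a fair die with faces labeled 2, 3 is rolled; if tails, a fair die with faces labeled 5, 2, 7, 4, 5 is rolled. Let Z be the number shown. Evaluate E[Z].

E[Z | heads] = (2+3)/2 = 5/2.
E[Z | tails] = (5+2+7+4+5)/5 = 23/5.
By the law of total expectation,
E[Z] = (1/2)·(5/2) + (1/2)·(23/5) = 71/20.

71/20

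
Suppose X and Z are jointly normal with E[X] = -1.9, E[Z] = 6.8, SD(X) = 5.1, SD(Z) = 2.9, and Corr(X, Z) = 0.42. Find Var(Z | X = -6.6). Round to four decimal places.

The conditional variance in a bivariate normal is σ_Z²(1 − ρ²), independent of x.
Var(Z | X=-6.6) = (2.9)²·(1 − (0.42)²) = 8.41·0.8236 = 6.9265.

6.9265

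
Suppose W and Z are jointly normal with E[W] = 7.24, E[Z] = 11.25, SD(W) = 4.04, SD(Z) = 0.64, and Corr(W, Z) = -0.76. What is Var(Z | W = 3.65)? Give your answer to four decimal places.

0.1730

The conditional variance in a bivariate normal is σ_Z²(1 − ρ²), independent of x.
Var(Z | W=3.65) = (0.64)²·(1 − (-0.76)²) = 0.4096·0.4224 = 0.1730.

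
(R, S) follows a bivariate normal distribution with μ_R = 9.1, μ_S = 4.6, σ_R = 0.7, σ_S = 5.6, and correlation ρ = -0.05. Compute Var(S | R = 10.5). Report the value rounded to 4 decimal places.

The conditional variance in a bivariate normal is σ_S²(1 − ρ²), independent of x.
Var(S | R=10.5) = (5.6)²·(1 − (-0.05)²) = 31.36·0.9975 = 31.2816.

31.2816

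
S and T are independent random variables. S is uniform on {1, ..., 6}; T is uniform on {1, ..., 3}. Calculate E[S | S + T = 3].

Outcomes with S + T = 3: (1,2), (2,1), each with probability 1/18.
E[S | S + T = 3] = (1 + 2) / 2 = 3/2.

3/2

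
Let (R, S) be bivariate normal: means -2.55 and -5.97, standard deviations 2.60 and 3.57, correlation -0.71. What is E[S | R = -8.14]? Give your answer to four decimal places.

For a bivariate normal, E[S | R=x] = μ_S + ρ·(σ_S/σ_R)·(x − μ_R).
E[S | R=-8.14] = -5.97 + (-0.71)·(3.57/2.60)·(-8.14 − (-2.55)) = -5.97 + (-0.97488)·(-5.59) = -0.5204.

-0.5204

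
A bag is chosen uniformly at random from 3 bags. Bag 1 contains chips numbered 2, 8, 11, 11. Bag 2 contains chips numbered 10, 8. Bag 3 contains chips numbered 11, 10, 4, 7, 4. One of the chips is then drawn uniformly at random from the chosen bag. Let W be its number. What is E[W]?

E[W | bag 1] = (2+8+11+11)/4 = 8.
E[W | bag 2] = (10+8)/2 = 9.
E[W | bag 3] = (11+10+4+7+4)/5 = 36/5.
E[W] = (1/3)·(8) + (1/3)·(9) + (1/3)·(36/5) = 121/15.

121/15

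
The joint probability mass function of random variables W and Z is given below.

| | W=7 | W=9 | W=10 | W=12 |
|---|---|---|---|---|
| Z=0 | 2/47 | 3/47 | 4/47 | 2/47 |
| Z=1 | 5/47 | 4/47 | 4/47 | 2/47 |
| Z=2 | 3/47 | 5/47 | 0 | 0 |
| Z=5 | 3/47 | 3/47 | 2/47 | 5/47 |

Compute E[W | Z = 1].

9

P(Z = 1) = 15/47.
Σ W·P over the event = 7·(5/47) + 9·(4/47) + 10·(4/47) + 12·(2/47) = 135/47.
E[W | Z = 1] = (135/47) / (15/47) = 9.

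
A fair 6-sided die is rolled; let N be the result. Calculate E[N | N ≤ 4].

5/2

Given N ≤ 4, N is equally likely to be any of {1, 2, 3, 4}.
E[N | N ≤ 4] = (1 + 2 + 3 + 4) / 4 = 5/2.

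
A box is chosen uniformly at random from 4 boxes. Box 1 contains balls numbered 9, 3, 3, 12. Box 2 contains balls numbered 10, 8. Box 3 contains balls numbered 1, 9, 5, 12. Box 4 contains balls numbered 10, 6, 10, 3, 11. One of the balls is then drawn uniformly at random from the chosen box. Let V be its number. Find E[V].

61/8

E[V | box 1] = (9+3+3+12)/4 = 27/4.
E[V | box 2] = (10+8)/2 = 9.
E[V | box 3] = (1+9+5+12)/4 = 27/4.
E[V | box 4] = (10+6+10+3+11)/5 = 8.
By the law of total expectation,
E[V] = (1/4)·(27/4) + (1/4)·(9) + (1/4)·(27/4) + (1/4)·(8) = 61/8.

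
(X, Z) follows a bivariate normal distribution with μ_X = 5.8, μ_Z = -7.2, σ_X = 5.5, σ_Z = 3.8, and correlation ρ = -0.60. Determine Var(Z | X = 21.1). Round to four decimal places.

9.2416

For a bivariate normal, Var(Z | X=x) = σ_Z²(1 − ρ²).
Var(Z | X=21.1) = (3.8)²·(1 − (-0.60)²) = 14.44·0.64 = 9.2416.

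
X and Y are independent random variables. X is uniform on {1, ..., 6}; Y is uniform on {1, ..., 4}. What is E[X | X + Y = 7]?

9/2

P(X + Y = 7) = 1/6.
Summing X·P(x,y) over outcomes with X + Y = 7 gives 3/4.
E[X | X + Y = 7] = (3/4) / (1/6) = 9/2.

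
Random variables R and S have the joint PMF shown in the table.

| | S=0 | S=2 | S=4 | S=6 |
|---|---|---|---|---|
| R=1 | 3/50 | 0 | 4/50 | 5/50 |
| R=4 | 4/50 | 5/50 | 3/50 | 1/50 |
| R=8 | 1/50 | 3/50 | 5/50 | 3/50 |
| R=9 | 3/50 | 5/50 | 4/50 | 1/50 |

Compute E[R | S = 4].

P(S = 4) = 8/25.
Σ R·P over the event = 1·(4/50) + 4·(3/50) + 8·(5/50) + 9·(4/50) = 46/25.
E[R | S = 4] = (46/25) / (8/25) = 23/4.

23/4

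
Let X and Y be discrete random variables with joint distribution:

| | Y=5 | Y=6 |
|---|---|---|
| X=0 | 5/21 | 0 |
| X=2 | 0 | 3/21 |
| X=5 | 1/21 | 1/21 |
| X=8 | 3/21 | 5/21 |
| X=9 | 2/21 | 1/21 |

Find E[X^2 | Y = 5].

P(Y = 5) = 11/21.
Σ X^2·P over the event = 0·(5/21) + 25·(1/21) + 64·(3/21) + 81·(2/21) = 379/21.
E[X^2 | Y = 5] = (379/21) / (11/21) = 379/11.

379/11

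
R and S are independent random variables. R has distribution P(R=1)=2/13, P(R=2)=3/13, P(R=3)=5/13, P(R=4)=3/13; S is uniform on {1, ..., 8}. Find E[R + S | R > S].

P(R > S) = 11/52.
Summing (R+S)·P(x,y) over outcomes with R > S gives 27/26.
E[R + S | R > S] = (27/26) / (11/52) = 54/11.

54/11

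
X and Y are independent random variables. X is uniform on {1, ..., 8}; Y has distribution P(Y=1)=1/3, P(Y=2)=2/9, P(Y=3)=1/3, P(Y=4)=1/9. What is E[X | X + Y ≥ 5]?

297/56

P(X + Y ≥ 5) = 7/9.
Summing X·P(x,y) over outcomes with X + Y ≥ 5 gives 33/8.
E[X | X + Y ≥ 5] = (33/8) / (7/9) = 297/56.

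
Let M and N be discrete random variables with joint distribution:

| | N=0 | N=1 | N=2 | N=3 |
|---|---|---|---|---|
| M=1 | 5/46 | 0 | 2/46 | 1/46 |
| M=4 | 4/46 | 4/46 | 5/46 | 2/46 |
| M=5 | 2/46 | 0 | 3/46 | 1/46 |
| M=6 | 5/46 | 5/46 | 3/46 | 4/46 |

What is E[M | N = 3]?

P(N = 3) = 4/23.
Σ M·P over the event = 1·(1/46) + 4·(2/46) + 5·(1/46) + 6·(4/46) = 19/23.
E[M | N = 3] = (19/23) / (4/23) = 19/4.

19/4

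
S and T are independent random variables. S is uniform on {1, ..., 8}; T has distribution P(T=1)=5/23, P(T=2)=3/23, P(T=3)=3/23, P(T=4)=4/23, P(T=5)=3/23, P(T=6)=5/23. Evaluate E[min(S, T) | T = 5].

15/4

P(T = 5) = 3/23.
Summing min(S,T)·P(x,y) over outcomes with T = 5 gives 45/92.
E[min(S, T) | T = 5] = (45/92) / (3/23) = 15/4.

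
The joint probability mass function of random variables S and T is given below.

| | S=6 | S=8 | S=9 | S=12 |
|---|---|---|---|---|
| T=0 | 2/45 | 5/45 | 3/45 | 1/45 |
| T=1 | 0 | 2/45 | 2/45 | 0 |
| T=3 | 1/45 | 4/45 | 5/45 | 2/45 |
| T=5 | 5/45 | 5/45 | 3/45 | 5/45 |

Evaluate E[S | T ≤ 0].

91/11

P(T ≤ 0) = 11/45.
Σ S·P over the event = 6·(2/45) + 8·(5/45) + 9·(3/45) + 12·(1/45) = 91/45.
E[S | T ≤ 0] = (91/45) / (11/45) = 91/11.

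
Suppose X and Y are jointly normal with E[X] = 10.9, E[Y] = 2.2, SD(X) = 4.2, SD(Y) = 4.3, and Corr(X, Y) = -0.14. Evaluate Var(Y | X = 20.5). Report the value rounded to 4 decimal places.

18.1276

The conditional variance in a bivariate normal is σ_Y²(1 − ρ²), independent of x.
Var(Y | X=20.5) = (4.3)²·(1 − (-0.14)²) = 18.49·0.9804 = 18.1276.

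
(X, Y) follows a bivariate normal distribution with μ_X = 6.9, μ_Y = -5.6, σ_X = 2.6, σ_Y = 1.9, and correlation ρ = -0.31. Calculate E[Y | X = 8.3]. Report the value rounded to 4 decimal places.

-5.9172

For a bivariate normal, E[Y | X=x] = μ_Y + ρ·(σ_Y/σ_X)·(x − μ_X).
E[Y | X=8.3] = -5.6 + (-0.31)·(1.9/2.6)·(8.3 − (6.9)) = -5.6 + (-0.22654)·(1.4) = -5.9172.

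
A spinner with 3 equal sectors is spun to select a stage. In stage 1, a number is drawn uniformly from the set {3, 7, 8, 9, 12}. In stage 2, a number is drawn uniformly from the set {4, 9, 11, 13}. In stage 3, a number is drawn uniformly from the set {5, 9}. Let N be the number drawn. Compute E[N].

481/60

E[N | stage 1] = (3+7+8+9+12)/5 = 39/5.
E[N | stage 2] = (4+9+11+13)/4 = 37/4.
E[N | stage 3] = (5+9)/2 = 7.
By the law of total expectation,
E[N] = (1/3)·(39/5) + (1/3)·(37/4) + (1/3)·(7) = 481/60.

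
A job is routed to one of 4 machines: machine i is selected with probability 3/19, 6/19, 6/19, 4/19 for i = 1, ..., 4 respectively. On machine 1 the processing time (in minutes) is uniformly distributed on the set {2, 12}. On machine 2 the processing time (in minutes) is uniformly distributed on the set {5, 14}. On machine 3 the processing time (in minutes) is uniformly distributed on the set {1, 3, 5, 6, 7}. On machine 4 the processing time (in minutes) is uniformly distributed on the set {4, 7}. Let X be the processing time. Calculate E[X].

E[X | machine 1] = (2+12)/2 = 7.
E[X | machine 2] = (5+14)/2 = 19/2.
E[X | machine 3] = (1+3+5+6+7)/5 = 22/5.
E[X | machine 4] = (4+7)/2 = 11/2.
By the law of total expectation,
E[X] = (3/19)·(7) + (6/19)·(19/2) + (6/19)·(22/5) + (4/19)·(11/2) = 632/95.

632/95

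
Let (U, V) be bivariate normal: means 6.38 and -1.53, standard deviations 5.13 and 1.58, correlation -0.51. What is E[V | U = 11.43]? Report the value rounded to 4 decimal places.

E[V | U=x] = μ_V + ρ(σ_V/σ_U)(x − μ_U) for jointly normal variables.
E[V | U=11.43] = -1.53 + (-0.51)·(1.58/5.13)·(11.43 − (6.38)) = -1.53 + (-0.157076)·(5.05) = -2.3232.

-2.3232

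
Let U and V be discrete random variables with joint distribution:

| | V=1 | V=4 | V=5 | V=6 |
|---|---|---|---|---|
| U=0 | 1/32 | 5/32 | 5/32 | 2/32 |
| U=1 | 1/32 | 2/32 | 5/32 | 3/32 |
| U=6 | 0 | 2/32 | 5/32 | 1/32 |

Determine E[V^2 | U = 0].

P(U = 0) = 13/32.
Σ V^2·P over the event = 1·(1/32) + 16·(5/32) + 25·(5/32) + 36·(2/32) = 139/16.
E[V^2 | U = 0] = (139/16) / (13/32) = 278/13.

278/13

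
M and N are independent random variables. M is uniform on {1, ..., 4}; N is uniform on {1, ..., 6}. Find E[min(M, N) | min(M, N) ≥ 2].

P(min(M, N) ≥ 2) = 5/8.
Summing min(M,N)·P(x,y) over outcomes with min(M, N) ≥ 2 gives 41/24.
E[min(M, N) | min(M, N) ≥ 2] = (41/24) / (5/8) = 41/15.

41/15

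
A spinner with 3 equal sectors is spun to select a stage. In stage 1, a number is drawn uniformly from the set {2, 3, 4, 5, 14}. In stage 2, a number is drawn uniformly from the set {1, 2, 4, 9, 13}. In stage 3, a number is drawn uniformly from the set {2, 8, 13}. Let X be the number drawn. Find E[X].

E[X | stage 1] = (2+3+4+5+14)/5 = 28/5.
E[X | stage 2] = (1+2+4+9+13)/5 = 29/5.
E[X | stage 3] = (2+8+13)/3 = 23/3.
By the law of total expectation,
E[X] = (1/3)·(28/5) + (1/3)·(29/5) + (1/3)·(23/3) = 286/45.

286/45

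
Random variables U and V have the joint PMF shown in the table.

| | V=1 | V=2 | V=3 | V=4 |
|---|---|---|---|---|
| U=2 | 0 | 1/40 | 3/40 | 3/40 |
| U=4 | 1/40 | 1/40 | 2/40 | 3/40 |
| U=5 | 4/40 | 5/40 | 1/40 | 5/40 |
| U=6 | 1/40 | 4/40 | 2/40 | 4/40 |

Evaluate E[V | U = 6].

P(U = 6) = 11/40.
Summing V·P(U=x,V=y) over the conditioning event gives 31/40.
E[V | U = 6] = (31/40) / (11/40) = 31/11.

31/11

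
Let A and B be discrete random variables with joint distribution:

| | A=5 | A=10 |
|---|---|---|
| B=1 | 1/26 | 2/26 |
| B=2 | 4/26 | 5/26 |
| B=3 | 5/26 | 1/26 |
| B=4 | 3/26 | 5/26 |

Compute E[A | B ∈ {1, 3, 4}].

P(B ∈ {1, 3, 4}) = 17/26.
Σ A·P over the event = 5·(1/26) + 5·(5/26) + 5·(3/26) + 10·(2/26) + 10·(1/26) + 10·(5/26) = 125/26.
E[A | B ∈ {1, 3, 4}] = (125/26) / (17/26) = 125/17.

125/17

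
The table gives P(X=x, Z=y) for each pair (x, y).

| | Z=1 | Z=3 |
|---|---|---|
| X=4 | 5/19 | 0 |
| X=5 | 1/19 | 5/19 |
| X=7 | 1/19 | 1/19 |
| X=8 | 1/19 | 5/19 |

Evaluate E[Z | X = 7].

2

P(X = 7) = 2/19.
Σ Z·P over the event = 1·(1/19) + 3·(1/19) = 4/19.
E[Z | X = 7] = (4/19) / (2/19) = 2.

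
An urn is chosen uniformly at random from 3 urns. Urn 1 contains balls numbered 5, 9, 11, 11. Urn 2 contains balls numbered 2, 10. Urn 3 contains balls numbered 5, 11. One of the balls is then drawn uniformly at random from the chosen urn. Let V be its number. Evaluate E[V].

E[V | urn 1] = (5+9+11+11)/4 = 9.
E[V | urn 2] = (2+10)/2 = 6.
E[V | urn 3] = (5+11)/2 = 8.
E[V] = (1/3)·(9) + (1/3)·(6) + (1/3)·(8) = 23/3.

23/3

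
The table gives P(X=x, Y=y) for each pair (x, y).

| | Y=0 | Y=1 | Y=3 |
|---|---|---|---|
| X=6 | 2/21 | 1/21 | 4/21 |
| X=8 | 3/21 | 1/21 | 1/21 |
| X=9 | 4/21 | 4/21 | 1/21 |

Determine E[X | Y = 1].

P(Y = 1) = 2/7.
Summing X·P(X=x,Y=y) over the conditioning event gives 50/21.
E[X | Y = 1] = (50/21) / (2/7) = 25/3.

25/3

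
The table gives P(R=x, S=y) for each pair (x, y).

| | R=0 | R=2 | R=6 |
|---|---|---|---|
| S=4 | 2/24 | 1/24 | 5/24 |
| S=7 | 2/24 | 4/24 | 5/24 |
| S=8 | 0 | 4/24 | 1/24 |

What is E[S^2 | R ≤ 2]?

P(R ≤ 2) = 13/24.
Σ S^2·P over the event = 16·(2/24) + 49·(2/24) + 16·(1/24) + 49·(4/24) + 64·(4/24) = 299/12.
E[S^2 | R ≤ 2] = (299/12) / (13/24) = 46.

46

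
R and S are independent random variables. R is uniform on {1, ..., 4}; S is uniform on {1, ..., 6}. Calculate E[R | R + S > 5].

20/7

P(R + S > 5) = 7/12.
Summing R·P(x,y) over outcomes with R + S > 5 gives 5/3.
E[R | R + S > 5] = (5/3) / (7/12) = 20/7.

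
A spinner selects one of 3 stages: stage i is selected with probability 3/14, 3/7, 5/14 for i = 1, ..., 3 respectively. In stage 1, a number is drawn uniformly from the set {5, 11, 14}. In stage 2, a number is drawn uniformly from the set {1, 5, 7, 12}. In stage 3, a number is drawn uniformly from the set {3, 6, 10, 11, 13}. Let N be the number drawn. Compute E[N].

E[N | stage 1] = (5+11+14)/3 = 10.
E[N | stage 2] = (1+5+7+12)/4 = 25/4.
E[N | stage 3] = (3+6+10+11+13)/5 = 43/5.
By the law of total expectation,
E[N] = (3/14)·(10) + (3/7)·(25/4) + (5/14)·(43/5) = 221/28.

221/28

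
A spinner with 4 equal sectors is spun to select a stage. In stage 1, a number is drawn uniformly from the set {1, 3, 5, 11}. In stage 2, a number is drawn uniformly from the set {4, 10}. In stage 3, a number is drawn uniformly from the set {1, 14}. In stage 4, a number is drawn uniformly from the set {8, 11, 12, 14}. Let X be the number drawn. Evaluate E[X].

E[X | stage 1] = (1+3+5+11)/4 = 5.
E[X | stage 2] = (4+10)/2 = 7.
E[X | stage 3] = (1+14)/2 = 15/2.
E[X | stage 4] = (8+11+12+14)/4 = 45/4.
By the law of total expectation,
E[X] = (1/4)·(5) + (1/4)·(7) + (1/4)·(15/2) + (1/4)·(45/4) = 123/16.

123/16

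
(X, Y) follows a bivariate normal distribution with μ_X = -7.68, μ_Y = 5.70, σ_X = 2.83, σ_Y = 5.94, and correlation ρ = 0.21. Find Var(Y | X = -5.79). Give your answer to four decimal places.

For a bivariate normal, Var(Y | X=x) = σ_Y²(1 − ρ²).
Var(Y | X=-5.79) = (5.94)²·(1 − (0.21)²) = 35.2836·0.9559 = 33.7276.

33.7276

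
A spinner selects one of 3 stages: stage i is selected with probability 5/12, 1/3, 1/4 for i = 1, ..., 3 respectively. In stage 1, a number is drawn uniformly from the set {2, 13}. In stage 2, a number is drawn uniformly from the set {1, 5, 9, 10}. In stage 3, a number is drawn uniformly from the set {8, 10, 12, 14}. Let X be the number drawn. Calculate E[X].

E[X | stage 1] = (2+13)/2 = 15/2.
E[X | stage 2] = (1+5+9+10)/4 = 25/4.
E[X | stage 3] = (8+10+12+14)/4 = 11.
By the law of total expectation,
E[X] = (5/12)·(15/2) + (1/3)·(25/4) + (1/4)·(11) = 191/24.

191/24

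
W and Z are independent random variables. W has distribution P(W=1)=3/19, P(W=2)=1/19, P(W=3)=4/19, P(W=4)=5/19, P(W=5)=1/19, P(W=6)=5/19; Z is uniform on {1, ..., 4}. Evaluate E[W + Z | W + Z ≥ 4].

P(W + Z ≥ 4) = 69/76.
Summing (W+Z)·P(x,y) over outcomes with W + Z ≥ 4 gives 115/19.
E[W + Z | W + Z ≥ 4] = (115/19) / (69/76) = 20/3.

20/3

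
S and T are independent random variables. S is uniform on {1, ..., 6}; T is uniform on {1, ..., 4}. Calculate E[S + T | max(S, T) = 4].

Outcomes with max(S, T) = 4: (1,4), (2,4), (3,4), (4,1), (4,2), (4,3), (4,4), each with probability 1/24.
E[S + T | max(S, T) = 4] = (5 + 6 + 7 + 5 + 6 + 7 + 8) / 7 = 44/7.

44/7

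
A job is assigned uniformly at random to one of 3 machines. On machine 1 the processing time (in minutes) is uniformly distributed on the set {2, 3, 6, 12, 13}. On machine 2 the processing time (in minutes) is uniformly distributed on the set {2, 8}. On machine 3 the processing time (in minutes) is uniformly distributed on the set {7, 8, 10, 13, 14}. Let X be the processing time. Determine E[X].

113/15

E[X | machine 1] = (2+3+6+12+13)/5 = 36/5.
E[X | machine 2] = (2+8)/2 = 5.
E[X | machine 3] = (7+8+10+13+14)/5 = 52/5.
E[X] = (1/3)·(36/5) + (1/3)·(5) + (1/3)·(52/5) = 113/15.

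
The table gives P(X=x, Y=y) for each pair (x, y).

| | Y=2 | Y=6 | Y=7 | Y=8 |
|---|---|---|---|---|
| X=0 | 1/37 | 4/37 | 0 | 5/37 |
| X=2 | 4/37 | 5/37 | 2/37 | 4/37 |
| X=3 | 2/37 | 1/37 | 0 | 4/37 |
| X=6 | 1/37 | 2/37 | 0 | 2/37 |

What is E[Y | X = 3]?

P(X = 3) = 7/37.
Σ Y·P over the event = 2·(2/37) + 6·(1/37) + 8·(4/37) = 42/37.
E[Y | X = 3] = (42/37) / (7/37) = 6.

6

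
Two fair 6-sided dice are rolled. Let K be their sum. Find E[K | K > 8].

10

P(K > 8) = 5/18.
Σ over the event: 9·1/9 + 10·1/12 + 11·1/18 + 12·1/36 = 25/9.
E[K | K > 8] = (25/9) / (5/18) = 10.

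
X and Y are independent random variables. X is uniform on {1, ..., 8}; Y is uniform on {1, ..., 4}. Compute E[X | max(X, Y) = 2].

5/3

Outcomes with max(X, Y) = 2: (1,2), (2,1), (2,2), each with probability 1/32.
E[X | max(X, Y) = 2] = (1 + 2 + 2) / 3 = 5/3.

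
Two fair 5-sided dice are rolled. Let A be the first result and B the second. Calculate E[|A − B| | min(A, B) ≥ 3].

P(min(A, B) ≥ 3) = 9/25.
Summing |A−B|·P(x,y) over outcomes with min(A, B) ≥ 3 gives 8/25.
E[|A − B| | min(A, B) ≥ 3] = (8/25) / (9/25) = 8/9.

8/9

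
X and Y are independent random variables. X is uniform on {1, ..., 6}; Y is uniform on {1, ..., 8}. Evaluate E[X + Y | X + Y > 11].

38/3

Outcomes with X + Y > 11: (4,8), (5,7), (5,8), (6,6), (6,7), (6,8), each with probability 1/48.
E[X + Y | X + Y > 11] = (12 + 12 + 13 + 12 + 13 + 14) / 6 = 38/3.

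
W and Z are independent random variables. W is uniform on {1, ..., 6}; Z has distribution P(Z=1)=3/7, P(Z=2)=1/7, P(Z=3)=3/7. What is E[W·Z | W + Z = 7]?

P(W + Z = 7) = 1/6.
Summing WZ·P(x,y) over outcomes with W + Z = 7 gives 32/21.
E[W·Z | W + Z = 7] = (32/21) / (1/6) = 64/7.

64/7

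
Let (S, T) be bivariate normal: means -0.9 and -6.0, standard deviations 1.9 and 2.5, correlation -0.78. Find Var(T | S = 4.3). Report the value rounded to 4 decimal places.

Var(T | S=x) = (1 − ρ²)·σ_T².
Var(T | S=4.3) = (2.5)²·(1 − (-0.78)²) = 6.25·0.3916 = 2.4475.

2.4475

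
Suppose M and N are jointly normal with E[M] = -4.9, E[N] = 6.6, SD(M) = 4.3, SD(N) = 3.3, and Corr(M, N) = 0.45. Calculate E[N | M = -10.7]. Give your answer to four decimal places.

4.5970

For a bivariate normal, E[N | M=x] = μ_N + ρ·(σ_N/σ_M)·(x − μ_M).
E[N | M=-10.7] = 6.6 + (0.45)·(3.3/4.3)·(-10.7 − (-4.9)) = 6.6 + (0.34535)·(-5.8) = 4.5970.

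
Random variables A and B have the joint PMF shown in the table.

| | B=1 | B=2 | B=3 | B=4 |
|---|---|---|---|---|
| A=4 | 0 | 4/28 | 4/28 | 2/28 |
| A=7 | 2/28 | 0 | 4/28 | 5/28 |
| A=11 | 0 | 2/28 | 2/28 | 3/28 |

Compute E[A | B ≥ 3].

P(B ≥ 3) = 5/7.
Σ A·P over the event = 4·(4/28) + 4·(2/28) + 7·(4/28) + 7·(5/28) + 11·(2/28) + 11·(3/28) = 71/14.
E[A | B ≥ 3] = (71/14) / (5/7) = 71/10.

71/10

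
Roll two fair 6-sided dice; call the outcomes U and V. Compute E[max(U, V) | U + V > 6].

P(U + V > 6) = 7/12.
Summing max(U,V)·P(x,y) over outcomes with U + V > 6 gives 113/36.
E[max(U, V) | U + V > 6] = (113/36) / (7/12) = 113/21.

113/21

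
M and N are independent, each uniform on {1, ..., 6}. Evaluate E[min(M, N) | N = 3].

Outcomes with N = 3: (1,3), (2,3), (3,3), (4,3), (5,3), (6,3), each with probability 1/36.
E[min(M, N) | N = 3] = (1 + 2 + 3 + 3 + 3 + 3) / 6 = 5/2.

5/2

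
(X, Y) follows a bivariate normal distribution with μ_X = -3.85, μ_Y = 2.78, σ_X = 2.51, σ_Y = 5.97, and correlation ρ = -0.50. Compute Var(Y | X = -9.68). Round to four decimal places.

26.7307

Var(Y | X=x) = (1 − ρ²)·σ_Y².
Var(Y | X=-9.68) = (5.97)²·(1 − (-0.50)²) = 35.6409·0.75 = 26.7307.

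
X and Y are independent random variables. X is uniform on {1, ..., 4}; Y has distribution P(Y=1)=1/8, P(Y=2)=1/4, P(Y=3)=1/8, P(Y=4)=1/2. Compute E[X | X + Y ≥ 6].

51/16

P(X + Y ≥ 6) = 1/2.
Summing X·P(x,y) over outcomes with X + Y ≥ 6 gives 51/32.
E[X | X + Y ≥ 6] = (51/32) / (1/2) = 51/16.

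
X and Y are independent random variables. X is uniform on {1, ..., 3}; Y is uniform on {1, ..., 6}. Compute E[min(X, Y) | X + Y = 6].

2

P(X + Y = 6) = 1/6.
Summing min(X,Y)·P(x,y) over outcomes with X + Y = 6 gives 1/3.
E[min(X, Y) | X + Y = 6] = (1/3) / (1/6) = 2.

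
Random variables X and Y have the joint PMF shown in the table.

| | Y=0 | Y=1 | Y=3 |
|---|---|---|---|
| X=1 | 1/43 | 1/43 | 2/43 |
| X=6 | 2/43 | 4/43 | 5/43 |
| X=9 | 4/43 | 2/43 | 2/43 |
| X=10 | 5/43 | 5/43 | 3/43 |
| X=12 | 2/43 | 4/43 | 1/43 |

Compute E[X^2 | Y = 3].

788/13

P(Y = 3) = 13/43.
Σ X^2·P over the event = 1·(2/43) + 36·(5/43) + 81·(2/43) + 100·(3/43) + 144·(1/43) = 788/43.
E[X^2 | Y = 3] = (788/43) / (13/43) = 788/13.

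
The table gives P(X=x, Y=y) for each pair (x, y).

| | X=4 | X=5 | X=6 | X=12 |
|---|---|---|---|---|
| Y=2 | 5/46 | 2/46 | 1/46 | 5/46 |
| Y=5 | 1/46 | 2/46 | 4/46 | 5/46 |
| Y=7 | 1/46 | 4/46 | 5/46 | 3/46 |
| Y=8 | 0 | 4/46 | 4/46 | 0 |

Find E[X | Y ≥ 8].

P(Y ≥ 8) = 4/23.
Summing X·P(X=x,Y=y) over the conditioning event gives 22/23.
E[X | Y ≥ 8] = (22/23) / (4/23) = 11/2.

11/2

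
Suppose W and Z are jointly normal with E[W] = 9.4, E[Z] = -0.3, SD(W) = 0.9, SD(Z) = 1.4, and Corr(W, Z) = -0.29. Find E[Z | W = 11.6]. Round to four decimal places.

The regression of Z on W has slope ρ·σ_Z/σ_W and passes through (μ_W, μ_Z).
E[Z | W=11.6] = -0.3 + (-0.29)·(1.4/0.9)·(11.6 − (9.4)) = -0.3 + (-0.45111)·(2.2) = -1.2924.

-1.2924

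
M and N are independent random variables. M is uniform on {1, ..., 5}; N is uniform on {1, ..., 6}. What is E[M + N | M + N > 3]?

P(M + N > 3) = 9/10.
Summing (M+N)·P(x,y) over outcomes with M + N > 3 gives 187/30.
E[M + N | M + N > 3] = (187/30) / (9/10) = 187/27.

187/27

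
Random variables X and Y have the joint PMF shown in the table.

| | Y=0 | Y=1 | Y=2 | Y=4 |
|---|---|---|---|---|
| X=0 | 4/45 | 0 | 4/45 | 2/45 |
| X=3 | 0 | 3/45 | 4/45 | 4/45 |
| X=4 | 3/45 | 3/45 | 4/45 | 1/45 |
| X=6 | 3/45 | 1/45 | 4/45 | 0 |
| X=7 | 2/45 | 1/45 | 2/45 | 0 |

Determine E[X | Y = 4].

16/7

P(Y = 4) = 7/45.
Σ X·P over the event = 0·(2/45) + 3·(4/45) + 4·(1/45) = 16/45.
E[X | Y = 4] = (16/45) / (7/45) = 16/7.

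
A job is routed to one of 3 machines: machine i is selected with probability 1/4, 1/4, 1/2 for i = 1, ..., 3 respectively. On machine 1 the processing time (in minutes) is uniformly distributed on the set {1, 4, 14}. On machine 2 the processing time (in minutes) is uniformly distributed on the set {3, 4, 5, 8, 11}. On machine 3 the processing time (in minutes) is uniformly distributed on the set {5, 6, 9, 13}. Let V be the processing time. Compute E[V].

E[V | machine 1] = (1+4+14)/3 = 19/3.
E[V | machine 2] = (3+4+5+8+11)/5 = 31/5.
E[V | machine 3] = (5+6+9+13)/4 = 33/4.
E[V] = (1/4)·(19/3) + (1/4)·(31/5) + (1/2)·(33/4) = 871/120.

871/120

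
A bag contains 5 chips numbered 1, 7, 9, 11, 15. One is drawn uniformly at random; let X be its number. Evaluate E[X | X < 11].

P(X < 11) = 3/5.
Σ over the event: 1·1/5 + 7·1/5 + 9·1/5 = 17/5.
E[X | X < 11] = (17/5) / (3/5) = 17/3.

17/3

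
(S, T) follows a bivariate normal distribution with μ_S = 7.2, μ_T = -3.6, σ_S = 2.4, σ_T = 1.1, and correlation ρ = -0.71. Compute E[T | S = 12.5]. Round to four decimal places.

-5.3247

For a bivariate normal, E[T | S=x] = μ_T + ρ·(σ_T/σ_S)·(x − μ_S).
E[T | S=12.5] = -3.6 + (-0.71)·(1.1/2.4)·(12.5 − (7.2)) = -3.6 + (-0.32542)·(5.3) = -5.3247.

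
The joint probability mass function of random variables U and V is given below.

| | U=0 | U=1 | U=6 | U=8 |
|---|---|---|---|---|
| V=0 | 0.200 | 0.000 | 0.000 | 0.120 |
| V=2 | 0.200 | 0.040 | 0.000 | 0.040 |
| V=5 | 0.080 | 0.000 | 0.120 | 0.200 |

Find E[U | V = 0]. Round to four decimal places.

3.0000

P(V = 0) = 0.320.
Σ U·P over the event = 0·(0.200) + 8·(0.120) = 0.960.
E[U | V = 0] = (0.960) / (0.320) = 3.0000.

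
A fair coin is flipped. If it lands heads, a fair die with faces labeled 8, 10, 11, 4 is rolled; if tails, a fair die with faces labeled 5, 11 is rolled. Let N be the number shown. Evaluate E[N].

65/8

E[N | heads] = (8+10+11+4)/4 = 33/4.
E[N | tails] = (5+11)/2 = 8.
By the law of total expectation,
E[N] = (1/2)·(33/4) + (1/2)·(8) = 65/8.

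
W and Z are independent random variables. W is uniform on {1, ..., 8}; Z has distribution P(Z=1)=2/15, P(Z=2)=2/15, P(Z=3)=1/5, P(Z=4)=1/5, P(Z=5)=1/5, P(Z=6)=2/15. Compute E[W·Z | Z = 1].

P(Z = 1) = 2/15.
Summing WZ·P(x,y) over outcomes with Z = 1 gives 3/5.
E[W·Z | Z = 1] = (3/5) / (2/15) = 9/2.

9/2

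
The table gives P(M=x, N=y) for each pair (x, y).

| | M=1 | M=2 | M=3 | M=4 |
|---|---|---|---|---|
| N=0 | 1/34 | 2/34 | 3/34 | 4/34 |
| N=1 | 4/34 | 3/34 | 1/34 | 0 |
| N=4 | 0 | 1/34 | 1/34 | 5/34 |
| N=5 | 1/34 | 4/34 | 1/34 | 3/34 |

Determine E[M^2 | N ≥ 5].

P(N ≥ 5) = 9/34.
Σ M^2·P over the event = 1·(1/34) + 4·(4/34) + 9·(1/34) + 16·(3/34) = 37/17.
E[M^2 | N ≥ 5] = (37/17) / (9/34) = 74/9.

74/9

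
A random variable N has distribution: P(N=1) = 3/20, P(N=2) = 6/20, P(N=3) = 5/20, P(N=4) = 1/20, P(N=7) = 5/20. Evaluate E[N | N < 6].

34/15

P(N < 6) = 3/4.
Σ over the event: 1·3/20 + 2·3/10 + 3·1/4 + 4·1/20 = 17/10.
E[N | N < 6] = (17/10) / (3/4) = 34/15.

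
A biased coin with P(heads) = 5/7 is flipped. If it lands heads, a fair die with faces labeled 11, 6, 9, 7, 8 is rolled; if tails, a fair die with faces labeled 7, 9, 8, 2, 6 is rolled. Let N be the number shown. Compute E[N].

E[N | heads] = (11+6+9+7+8)/5 = 41/5.
E[N | tails] = (7+9+8+2+6)/5 = 32/5.
By the law of total expectation,
E[N] = (5/7)·(41/5) + (2/7)·(32/5) = 269/35.

269/35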